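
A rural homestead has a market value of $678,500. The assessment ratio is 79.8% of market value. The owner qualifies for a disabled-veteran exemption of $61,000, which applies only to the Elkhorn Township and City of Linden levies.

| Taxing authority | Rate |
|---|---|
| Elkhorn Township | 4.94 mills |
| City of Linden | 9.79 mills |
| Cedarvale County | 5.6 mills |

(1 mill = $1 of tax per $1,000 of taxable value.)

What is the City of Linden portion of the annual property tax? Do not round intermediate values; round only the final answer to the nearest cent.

$4,703.54

Assessed value = $678,500 × 0.798 = $541,443
City of Linden taxable value = $541,443 − $61,000 = $480,443
City of Linden levy = $480,443 × 0.00979 = $4,703.53697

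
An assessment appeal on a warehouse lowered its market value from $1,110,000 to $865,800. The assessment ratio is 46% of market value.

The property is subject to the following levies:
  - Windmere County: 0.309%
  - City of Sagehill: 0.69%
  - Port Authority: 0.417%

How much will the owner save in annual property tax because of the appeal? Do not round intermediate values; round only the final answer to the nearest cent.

$1,590.62

Old assessed value = $1,110,000 × 0.46 = $510,600
New assessed value = $865,800 × 0.46 = $398,268
Combined rate = 0.00309 + 0.0069 + 0.00417 = 0.01416
Old tax = $510,600 × 0.01416 = $7,230.096
New tax = $398,268 × 0.01416 = $5,639.47488
Reduction = $7,230.096 − $5,639.47488 = $1,590.62112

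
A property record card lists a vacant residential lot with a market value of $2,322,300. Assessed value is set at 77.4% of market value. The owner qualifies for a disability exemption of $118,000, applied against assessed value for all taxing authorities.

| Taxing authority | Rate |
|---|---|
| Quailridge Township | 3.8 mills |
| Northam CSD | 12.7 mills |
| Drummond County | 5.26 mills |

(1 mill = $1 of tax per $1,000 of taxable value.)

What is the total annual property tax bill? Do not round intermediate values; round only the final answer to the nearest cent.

Assessed value = $2,322,300 × 0.774 = $1,797,460.2
Taxable value = $1,797,460.2 − $118,000 = $1,679,460.2
Quailridge Township: $1,679,460.2 × 0.0038 = $6,381.94876
Northam CSD: $1,679,460.2 × 0.0127 = $21,329.14454
Drummond County: $1,679,460.2 × 0.00526 = $8,833.960652
Total = $6,381.94876 + $21,329.14454 + $8,833.960652 = $36,545.053952

$36,545.05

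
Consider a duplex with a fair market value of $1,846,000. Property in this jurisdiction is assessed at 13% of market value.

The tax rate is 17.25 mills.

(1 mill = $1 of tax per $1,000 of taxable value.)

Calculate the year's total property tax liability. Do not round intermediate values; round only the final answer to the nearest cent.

$4,139.66

Assessed value = $1,846,000 × 0.13 = $239,980
Tax = $239,980 × 0.01725 = $4,139.655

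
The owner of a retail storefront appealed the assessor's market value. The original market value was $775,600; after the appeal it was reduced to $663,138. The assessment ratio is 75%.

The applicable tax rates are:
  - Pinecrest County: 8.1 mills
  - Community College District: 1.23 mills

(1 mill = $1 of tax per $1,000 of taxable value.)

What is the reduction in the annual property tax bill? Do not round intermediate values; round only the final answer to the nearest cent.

Old assessed value = $775,600 × 0.75 = $581,700
New assessed value = $663,138 × 0.75 = $497,353.5
Combined rate = 0.0081 + 0.00123 = 0.00933
Old tax = $581,700 × 0.00933 = $5,427.261
New tax = $497,353.5 × 0.00933 = $4,640.308155
Reduction = $5,427.261 − $4,640.308155 = $786.952845

$786.95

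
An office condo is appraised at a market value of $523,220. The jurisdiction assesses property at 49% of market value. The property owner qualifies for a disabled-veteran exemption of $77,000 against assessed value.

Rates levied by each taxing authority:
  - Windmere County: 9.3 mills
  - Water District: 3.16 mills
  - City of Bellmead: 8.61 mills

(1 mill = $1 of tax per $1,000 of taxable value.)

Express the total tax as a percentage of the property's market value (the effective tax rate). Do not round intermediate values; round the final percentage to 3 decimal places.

Assessed value = $523,220 × 0.49 = $256,377.8
Taxable value = $256,377.8 − $77,000 = $179,377.8
Windmere County: $179,377.8 × 0.0093 = $1,668.21354
Water District: $179,377.8 × 0.00316 = $566.833848
City of Bellmead: $179,377.8 × 0.00861 = $1,544.442858
Total tax = $3,779.490246
Effective rate = $3,779.490246 ÷ $523,220 = 0.722% of market value

0.722%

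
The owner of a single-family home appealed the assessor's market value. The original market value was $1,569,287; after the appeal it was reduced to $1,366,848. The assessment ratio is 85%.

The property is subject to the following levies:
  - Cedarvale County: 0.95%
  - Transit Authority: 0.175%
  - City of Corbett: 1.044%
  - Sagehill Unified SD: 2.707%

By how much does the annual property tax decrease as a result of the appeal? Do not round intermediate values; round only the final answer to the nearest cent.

$8,390.29

Old assessed value = $1,569,287 × 0.85 = $1,333,893.95
New assessed value = $1,366,848 × 0.85 = $1,161,820.8
Combined rate = 0.0095 + 0.00175 + 0.01044 + 0.02707 = 0.04876
Old tax = $1,333,893.95 × 0.04876 = $65,040.669002
New tax = $1,161,820.8 × 0.04876 = $56,650.382208
Reduction = $65,040.669002 − $56,650.382208 = $8,390.286794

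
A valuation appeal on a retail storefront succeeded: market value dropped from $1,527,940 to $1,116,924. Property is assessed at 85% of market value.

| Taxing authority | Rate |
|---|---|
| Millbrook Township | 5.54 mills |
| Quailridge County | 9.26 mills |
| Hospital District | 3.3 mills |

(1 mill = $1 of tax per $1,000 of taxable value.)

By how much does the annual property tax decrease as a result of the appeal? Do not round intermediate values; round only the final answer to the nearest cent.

Old assessed value = $1,527,940 × 0.85 = $1,298,749
New assessed value = $1,116,924 × 0.85 = $949,385.4
Combined rate = 0.00554 + 0.00926 + 0.0033 = 0.0181
Old tax = $1,298,749 × 0.0181 = $23,507.3569
New tax = $949,385.4 × 0.0181 = $17,183.87574
Reduction = $23,507.3569 − $17,183.87574 = $6,323.48116

$6,323.48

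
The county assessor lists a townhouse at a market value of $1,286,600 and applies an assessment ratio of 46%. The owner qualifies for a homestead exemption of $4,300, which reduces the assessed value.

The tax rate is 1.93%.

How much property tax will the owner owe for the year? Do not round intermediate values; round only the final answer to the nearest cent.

Assessed value = $1,286,600 × 0.46 = $591,836
Taxable value = $591,836 − $4,300 = $587,536
Tax = $587,536 × 0.0193 = $11,339.4448

$11,339.44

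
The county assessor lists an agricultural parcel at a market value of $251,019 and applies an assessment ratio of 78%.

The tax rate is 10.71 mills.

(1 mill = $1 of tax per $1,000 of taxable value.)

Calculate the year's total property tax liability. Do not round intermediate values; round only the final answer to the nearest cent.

Assessed value = $251,019 × 0.78 = $195,794.82
Tax = $195,794.82 × 0.01071 = $2,096.9625222

$2,096.96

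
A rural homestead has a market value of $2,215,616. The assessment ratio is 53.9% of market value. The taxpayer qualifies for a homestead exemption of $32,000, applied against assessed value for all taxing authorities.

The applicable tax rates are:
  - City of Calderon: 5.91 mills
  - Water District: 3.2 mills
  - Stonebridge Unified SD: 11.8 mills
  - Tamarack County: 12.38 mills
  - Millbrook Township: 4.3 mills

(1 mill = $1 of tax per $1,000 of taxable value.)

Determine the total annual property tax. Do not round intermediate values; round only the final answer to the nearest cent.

Assessed value = $2,215,616 × 0.539 = $1,194,217.024
Taxable value = $1,194,217.024 − $32,000 = $1,162,217.024
City of Calderon: $1,162,217.024 × 0.00591 = $6,868.70261184
Water District: $1,162,217.024 × 0.0032 = $3,719.0944768
Stonebridge Unified SD: $1,162,217.024 × 0.0118 = $13,714.1608832
Tamarack County: $1,162,217.024 × 0.01238 = $14,388.24675712
Millbrook Township: $1,162,217.024 × 0.0043 = $4,997.5332032
Total = $6,868.70261184 + $3,719.0944768 + $13,714.1608832 + $14,388.24675712 + $4,997.5332032 = $43,687.73793216

$43,687.74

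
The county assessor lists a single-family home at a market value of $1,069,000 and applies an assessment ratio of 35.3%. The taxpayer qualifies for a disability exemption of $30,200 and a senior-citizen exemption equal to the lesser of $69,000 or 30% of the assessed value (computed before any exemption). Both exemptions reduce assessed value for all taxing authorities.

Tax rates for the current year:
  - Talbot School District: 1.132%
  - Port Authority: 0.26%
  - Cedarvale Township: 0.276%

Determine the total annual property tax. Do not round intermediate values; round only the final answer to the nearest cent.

Assessed value = $1,069,000 × 0.353 = $377,357
Senior-citizen exemption = min($69,000, 30% × $377,357) = min($69,000, $113,207.1) = $69,000 (dollar cap binds)
Taxable value = $377,357 − $30,200 − $69,000 = $278,157
Talbot School District: $278,157 × 0.01132 = $3,148.73724
Port Authority: $278,157 × 0.0026 = $723.2082
Cedarvale Township: $278,157 × 0.00276 = $767.71332
Total = $4,639.65876

$4,639.66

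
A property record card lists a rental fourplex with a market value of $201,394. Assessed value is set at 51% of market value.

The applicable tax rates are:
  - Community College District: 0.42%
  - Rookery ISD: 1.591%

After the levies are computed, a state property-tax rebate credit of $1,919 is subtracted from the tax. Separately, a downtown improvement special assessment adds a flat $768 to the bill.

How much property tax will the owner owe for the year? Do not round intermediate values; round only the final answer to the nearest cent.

Assessed value = $201,394 × 0.51 = $102,710.94
Community College District: $102,710.94 × 0.0042 = $431.385948
Rookery ISD: $102,710.94 × 0.01591 = $1,634.1310554
Levies subtotal = $2,065.5170034
After credit = $2,065.5170034 − $1,919 = $146.5170034
Total = $146.5170034 + $768 = $914.5170034

$914.52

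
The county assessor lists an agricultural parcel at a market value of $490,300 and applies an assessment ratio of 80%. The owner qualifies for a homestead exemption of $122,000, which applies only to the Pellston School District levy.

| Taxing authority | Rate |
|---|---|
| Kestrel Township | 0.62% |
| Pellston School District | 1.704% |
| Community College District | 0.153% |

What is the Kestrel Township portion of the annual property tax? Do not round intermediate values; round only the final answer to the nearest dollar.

$2,432

Assessed value = $490,300 × 0.8 = $392,240
Kestrel Township taxable value = $392,240 (exemption does not apply)
Kestrel Township levy = $392,240 × 0.0062 = $2,431.888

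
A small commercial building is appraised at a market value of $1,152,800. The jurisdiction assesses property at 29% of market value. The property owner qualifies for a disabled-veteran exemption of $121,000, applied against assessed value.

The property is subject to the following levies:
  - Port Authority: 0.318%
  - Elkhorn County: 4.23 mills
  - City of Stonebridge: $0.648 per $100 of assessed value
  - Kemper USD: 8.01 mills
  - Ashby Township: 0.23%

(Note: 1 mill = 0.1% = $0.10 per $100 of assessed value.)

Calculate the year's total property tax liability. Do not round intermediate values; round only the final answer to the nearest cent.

$5,162.15

Assessed value = $1,152,800 × 0.29 = $334,312
Taxable value = $334,312 − $121,000 = $213,312
Port Authority: $213,312 × 0.00318 = $678.33216
Elkhorn County: $213,312 × 0.00423 = $902.30976
City of Stonebridge: $213,312 × 0.00648 = $1,382.26176
Kemper USD: $213,312 × 0.00801 = $1,708.62912
Ashby Township: $213,312 × 0.0023 = $490.6176
Total = $5,162.1504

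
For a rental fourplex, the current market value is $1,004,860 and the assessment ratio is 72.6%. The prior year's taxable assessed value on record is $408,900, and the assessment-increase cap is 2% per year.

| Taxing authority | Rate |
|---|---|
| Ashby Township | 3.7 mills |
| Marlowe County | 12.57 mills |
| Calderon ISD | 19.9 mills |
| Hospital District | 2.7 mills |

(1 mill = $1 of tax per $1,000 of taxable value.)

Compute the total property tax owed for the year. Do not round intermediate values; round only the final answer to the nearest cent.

$16,211.82

Uncapped assessed value = $1,004,860 × 0.726 = $729,528.36
Cap limit = $408,900 × 1.02 = $417,078
Taxable assessed value = min($729,528.36, $417,078) = $417,078 (cap binds)
Ashby Township: $417,078 × 0.0037 = $1,543.1886
Marlowe County: $417,078 × 0.01257 = $5,242.67046
Calderon ISD: $417,078 × 0.0199 = $8,299.8522
Hospital District: $417,078 × 0.0027 = $1,126.1106
Total = $16,211.82186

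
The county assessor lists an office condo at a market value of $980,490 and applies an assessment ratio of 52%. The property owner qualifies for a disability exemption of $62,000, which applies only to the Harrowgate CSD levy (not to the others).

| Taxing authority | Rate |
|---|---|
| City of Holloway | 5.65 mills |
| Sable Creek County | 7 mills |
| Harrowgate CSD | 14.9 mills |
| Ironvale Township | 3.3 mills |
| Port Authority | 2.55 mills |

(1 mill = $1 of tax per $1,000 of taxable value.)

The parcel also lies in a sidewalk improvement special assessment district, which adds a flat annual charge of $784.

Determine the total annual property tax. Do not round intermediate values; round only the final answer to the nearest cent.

$16,889.35

Assessed value = $980,490 × 0.52 = $509,854.8
City of Holloway: $509,854.8 × 0.00565 = $2,880.67962
Sable Creek County: $509,854.8 × 0.007 = $3,568.9836
Harrowgate CSD: ($509,854.8 − $62,000) × 0.0149 = $447,854.8 × 0.0149 = $6,673.03652
Ironvale Township: $509,854.8 × 0.0033 = $1,682.52084
Port Authority: $509,854.8 × 0.00255 = $1,300.12974
Levies subtotal = $16,105.35032
Total = $16,105.35032 + $784 = $16,889.35032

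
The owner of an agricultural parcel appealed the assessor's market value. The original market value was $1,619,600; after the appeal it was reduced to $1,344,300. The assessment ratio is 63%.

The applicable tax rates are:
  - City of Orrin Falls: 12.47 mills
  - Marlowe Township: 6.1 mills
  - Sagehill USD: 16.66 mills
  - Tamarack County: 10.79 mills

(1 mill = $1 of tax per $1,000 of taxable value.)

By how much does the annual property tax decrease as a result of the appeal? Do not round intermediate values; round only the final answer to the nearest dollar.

Old assessed value = $1,619,600 × 0.63 = $1,020,348
New assessed value = $1,344,300 × 0.63 = $846,909
Combined rate = 0.01247 + 0.0061 + 0.01666 + 0.01079 = 0.04602
Old tax = $1,020,348 × 0.04602 = $46,956.41496
New tax = $846,909 × 0.04602 = $38,974.75218
Reduction = $46,956.41496 − $38,974.75218 = $7,981.66278

$7,982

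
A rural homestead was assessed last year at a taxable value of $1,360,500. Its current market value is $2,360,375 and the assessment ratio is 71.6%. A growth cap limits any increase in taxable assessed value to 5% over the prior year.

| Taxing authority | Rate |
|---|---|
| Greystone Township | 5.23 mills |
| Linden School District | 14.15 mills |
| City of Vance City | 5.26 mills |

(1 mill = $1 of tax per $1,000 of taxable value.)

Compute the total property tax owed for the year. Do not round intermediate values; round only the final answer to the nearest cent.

Uncapped assessed value = $2,360,375 × 0.716 = $1,690,028.5
Cap limit = $1,360,500 × 1.05 = $1,428,525
Taxable assessed value = min($1,690,028.5, $1,428,525) = $1,428,525 (cap binds)
Greystone Township: $1,428,525 × 0.00523 = $7,471.18575
Linden School District: $1,428,525 × 0.01415 = $20,213.62875
City of Vance City: $1,428,525 × 0.00526 = $7,514.0415
Total = $35,198.856

$35,198.86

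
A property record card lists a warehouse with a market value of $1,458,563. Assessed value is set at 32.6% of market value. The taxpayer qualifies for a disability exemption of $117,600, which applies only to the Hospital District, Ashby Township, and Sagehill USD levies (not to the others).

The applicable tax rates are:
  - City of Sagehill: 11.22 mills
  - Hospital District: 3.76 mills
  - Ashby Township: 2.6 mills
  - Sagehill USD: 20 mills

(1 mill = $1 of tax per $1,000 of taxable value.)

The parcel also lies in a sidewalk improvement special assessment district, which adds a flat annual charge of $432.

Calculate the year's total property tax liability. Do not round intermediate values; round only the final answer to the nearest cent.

$15,201.04

Assessed value = $1,458,563 × 0.326 = $475,491.538
City of Sagehill: $475,491.538 × 0.01122 = $5,335.01505636
Hospital District: ($475,491.538 − $117,600) × 0.00376 = $357,891.538 × 0.00376 = $1,345.67218288
Ashby Township: ($475,491.538 − $117,600) × 0.0026 = $357,891.538 × 0.0026 = $930.5179988
Sagehill USD: ($475,491.538 − $117,600) × 0.02 = $357,891.538 × 0.02 = $7,157.83076
Levies subtotal = $14,769.03599804
Total = $14,769.03599804 + $432 = $15,201.03599804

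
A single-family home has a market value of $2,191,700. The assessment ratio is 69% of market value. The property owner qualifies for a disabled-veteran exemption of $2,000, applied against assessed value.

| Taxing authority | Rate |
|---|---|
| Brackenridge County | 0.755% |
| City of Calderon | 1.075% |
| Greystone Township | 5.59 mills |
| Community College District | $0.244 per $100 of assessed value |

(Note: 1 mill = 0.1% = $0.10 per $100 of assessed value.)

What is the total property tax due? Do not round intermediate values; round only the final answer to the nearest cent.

$39,765.49

Assessed value = $2,191,700 × 0.69 = $1,512,273
Taxable value = $1,512,273 − $2,000 = $1,510,273
Brackenridge County: $1,510,273 × 0.00755 = $11,402.56115
City of Calderon: $1,510,273 × 0.01075 = $16,235.43475
Greystone Township: $1,510,273 × 0.00559 = $8,442.42607
Community College District: $1,510,273 × 0.00244 = $3,685.06612
Total = $39,765.48809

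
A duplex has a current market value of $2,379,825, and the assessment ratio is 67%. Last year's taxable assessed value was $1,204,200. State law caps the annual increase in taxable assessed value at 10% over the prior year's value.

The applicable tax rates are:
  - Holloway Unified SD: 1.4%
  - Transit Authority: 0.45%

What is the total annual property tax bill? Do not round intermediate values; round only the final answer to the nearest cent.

$24,505.47

Uncapped assessed value = $2,379,825 × 0.67 = $1,594,482.75
Cap limit = $1,204,200 × 1.1 = $1,324,620
Taxable assessed value = min($1,594,482.75, $1,324,620) = $1,324,620 (cap binds)
Holloway Unified SD: $1,324,620 × 0.014 = $18,544.68
Transit Authority: $1,324,620 × 0.0045 = $5,960.79
Total = $24,505.47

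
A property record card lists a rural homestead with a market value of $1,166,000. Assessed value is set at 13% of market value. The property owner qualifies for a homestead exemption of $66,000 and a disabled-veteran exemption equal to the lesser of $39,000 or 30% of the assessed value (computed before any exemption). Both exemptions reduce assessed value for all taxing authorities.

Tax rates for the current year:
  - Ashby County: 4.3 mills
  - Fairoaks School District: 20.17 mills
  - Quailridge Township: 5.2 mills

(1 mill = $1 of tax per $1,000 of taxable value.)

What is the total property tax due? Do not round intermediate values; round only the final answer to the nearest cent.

Assessed value = $1,166,000 × 0.13 = $151,580
Disabled-veteran exemption = min($39,000, 30% × $151,580) = min($39,000, $45,474) = $39,000 (dollar cap binds)
Taxable value = $151,580 − $66,000 − $39,000 = $46,580
Ashby County: $46,580 × 0.0043 = $200.294
Fairoaks School District: $46,580 × 0.02017 = $939.5186
Quailridge Township: $46,580 × 0.0052 = $242.216
Total = $1,382.0286

$1,382.03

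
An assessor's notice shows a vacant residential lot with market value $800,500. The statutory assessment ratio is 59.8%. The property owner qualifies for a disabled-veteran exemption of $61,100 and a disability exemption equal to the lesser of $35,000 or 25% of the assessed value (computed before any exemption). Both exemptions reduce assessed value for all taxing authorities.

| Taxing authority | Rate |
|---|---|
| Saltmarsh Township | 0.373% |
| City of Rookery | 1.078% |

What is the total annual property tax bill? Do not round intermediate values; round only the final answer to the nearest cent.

$5,551.51

Assessed value = $800,500 × 0.598 = $478,699
Disability exemption = min($35,000, 25% × $478,699) = min($35,000, $119,674.75) = $35,000 (dollar cap binds)
Taxable value = $478,699 − $61,100 − $35,000 = $382,599
Saltmarsh Township: $382,599 × 0.00373 = $1,427.09427
City of Rookery: $382,599 × 0.01078 = $4,124.41722
Total = $5,551.51149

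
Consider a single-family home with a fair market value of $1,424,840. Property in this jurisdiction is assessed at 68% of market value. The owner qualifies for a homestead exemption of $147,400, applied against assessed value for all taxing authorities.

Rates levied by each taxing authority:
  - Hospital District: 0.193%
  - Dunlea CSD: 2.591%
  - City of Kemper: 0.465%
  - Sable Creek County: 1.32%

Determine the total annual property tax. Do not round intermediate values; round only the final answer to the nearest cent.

Assessed value = $1,424,840 × 0.68 = $968,891.2
Taxable value = $968,891.2 − $147,400 = $821,491.2
Hospital District: $821,491.2 × 0.00193 = $1,585.478016
Dunlea CSD: $821,491.2 × 0.02591 = $21,284.836992
City of Kemper: $821,491.2 × 0.00465 = $3,819.93408
Sable Creek County: $821,491.2 × 0.0132 = $10,843.68384
Total = $1,585.478016 + $21,284.836992 + $3,819.93408 + $10,843.68384 = $37,533.932928

$37,533.93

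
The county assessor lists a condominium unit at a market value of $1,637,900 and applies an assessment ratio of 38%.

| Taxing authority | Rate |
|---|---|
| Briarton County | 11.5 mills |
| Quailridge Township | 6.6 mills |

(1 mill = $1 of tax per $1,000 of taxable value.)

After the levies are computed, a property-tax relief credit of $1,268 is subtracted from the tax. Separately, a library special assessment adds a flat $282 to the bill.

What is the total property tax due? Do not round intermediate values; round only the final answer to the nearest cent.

Assessed value = $1,637,900 × 0.38 = $622,402
Briarton County: $622,402 × 0.0115 = $7,157.623
Quailridge Township: $622,402 × 0.0066 = $4,107.8532
Levies subtotal = $11,265.4762
After credit = $11,265.4762 − $1,268 = $9,997.4762
Total = $9,997.4762 + $282 = $10,279.4762

$10,279.48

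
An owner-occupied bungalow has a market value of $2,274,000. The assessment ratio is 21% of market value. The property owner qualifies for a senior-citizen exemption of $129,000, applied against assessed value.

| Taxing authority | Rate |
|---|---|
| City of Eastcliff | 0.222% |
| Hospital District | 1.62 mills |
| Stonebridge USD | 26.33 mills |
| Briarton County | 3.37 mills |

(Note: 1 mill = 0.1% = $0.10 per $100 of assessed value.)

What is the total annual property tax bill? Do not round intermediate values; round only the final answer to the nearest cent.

$11,690.03

Assessed value = $2,274,000 × 0.21 = $477,540
Taxable value = $477,540 − $129,000 = $348,540
City of Eastcliff: $348,540 × 0.00222 = $773.7588
Hospital District: $348,540 × 0.00162 = $564.6348
Stonebridge USD: $348,540 × 0.02633 = $9,177.0582
Briarton County: $348,540 × 0.00337 = $1,174.5798
Total = $11,690.0316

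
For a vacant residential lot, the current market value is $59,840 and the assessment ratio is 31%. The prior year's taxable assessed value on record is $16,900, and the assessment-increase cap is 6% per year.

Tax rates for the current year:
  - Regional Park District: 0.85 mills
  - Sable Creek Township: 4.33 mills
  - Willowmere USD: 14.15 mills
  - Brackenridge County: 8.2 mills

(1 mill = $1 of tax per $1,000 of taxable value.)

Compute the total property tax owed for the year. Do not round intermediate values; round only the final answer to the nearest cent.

Uncapped assessed value = $59,840 × 0.31 = $18,550.4
Cap limit = $16,900 × 1.06 = $17,914
Taxable assessed value = min($18,550.4, $17,914) = $17,914 (cap binds)
Regional Park District: $17,914 × 0.00085 = $15.2269
Sable Creek Township: $17,914 × 0.00433 = $77.56762
Willowmere USD: $17,914 × 0.01415 = $253.4831
Brackenridge County: $17,914 × 0.0082 = $146.8948
Total = $493.17242

$493.17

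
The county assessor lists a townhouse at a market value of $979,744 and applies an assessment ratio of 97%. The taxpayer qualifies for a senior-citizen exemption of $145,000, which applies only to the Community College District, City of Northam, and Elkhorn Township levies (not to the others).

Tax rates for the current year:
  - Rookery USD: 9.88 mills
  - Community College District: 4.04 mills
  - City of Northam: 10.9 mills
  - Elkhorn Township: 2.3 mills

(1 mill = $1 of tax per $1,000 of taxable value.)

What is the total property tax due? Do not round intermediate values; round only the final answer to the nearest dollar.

$23,274

Assessed value = $979,744 × 0.97 = $950,351.68
Rookery USD: $950,351.68 × 0.00988 = $9,389.4745984
Community College District: ($950,351.68 − $145,000) × 0.00404 = $805,351.68 × 0.00404 = $3,253.6207872
City of Northam: ($950,351.68 − $145,000) × 0.0109 = $805,351.68 × 0.0109 = $8,778.333312
Elkhorn Township: ($950,351.68 − $145,000) × 0.0023 = $805,351.68 × 0.0023 = $1,852.308864
Total = $23,273.7375616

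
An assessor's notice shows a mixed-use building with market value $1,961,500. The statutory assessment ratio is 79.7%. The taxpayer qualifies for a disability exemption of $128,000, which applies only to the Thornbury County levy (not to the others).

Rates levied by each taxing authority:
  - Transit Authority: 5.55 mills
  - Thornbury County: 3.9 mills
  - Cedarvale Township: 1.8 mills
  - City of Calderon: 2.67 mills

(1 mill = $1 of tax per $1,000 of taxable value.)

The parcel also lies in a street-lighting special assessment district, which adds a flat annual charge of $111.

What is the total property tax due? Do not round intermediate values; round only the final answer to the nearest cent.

$21,373.15

Assessed value = $1,961,500 × 0.797 = $1,563,315.5
Transit Authority: $1,563,315.5 × 0.00555 = $8,676.401025
Thornbury County: ($1,563,315.5 − $128,000) × 0.0039 = $1,435,315.5 × 0.0039 = $5,597.73045
Cedarvale Township: $1,563,315.5 × 0.0018 = $2,813.9679
City of Calderon: $1,563,315.5 × 0.00267 = $4,174.052385
Levies subtotal = $21,262.15176
Total = $21,262.15176 + $111 = $21,373.15176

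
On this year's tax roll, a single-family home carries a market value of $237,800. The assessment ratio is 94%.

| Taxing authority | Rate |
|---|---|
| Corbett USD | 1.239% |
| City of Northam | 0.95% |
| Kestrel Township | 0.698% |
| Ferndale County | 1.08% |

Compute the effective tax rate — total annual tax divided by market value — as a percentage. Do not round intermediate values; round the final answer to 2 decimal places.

3.73%

Assessed value = $237,800 × 0.94 = $223,532
Corbett USD: $223,532 × 0.01239 = $2,769.56148
City of Northam: $223,532 × 0.0095 = $2,123.554
Kestrel Township: $223,532 × 0.00698 = $1,560.25336
Ferndale County: $223,532 × 0.0108 = $2,414.1456
Total tax = $8,867.51444
Effective rate = $8,867.51444 ÷ $237,800 = 3.73% of market value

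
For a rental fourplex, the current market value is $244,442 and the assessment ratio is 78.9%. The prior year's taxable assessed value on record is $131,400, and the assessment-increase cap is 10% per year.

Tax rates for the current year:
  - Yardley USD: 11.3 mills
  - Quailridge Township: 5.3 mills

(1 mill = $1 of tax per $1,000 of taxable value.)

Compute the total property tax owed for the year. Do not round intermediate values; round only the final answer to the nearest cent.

Uncapped assessed value = $244,442 × 0.789 = $192,864.738
Cap limit = $131,400 × 1.1 = $144,540
Taxable assessed value = min($192,864.738, $144,540) = $144,540 (cap binds)
Yardley USD: $144,540 × 0.0113 = $1,633.302
Quailridge Township: $144,540 × 0.0053 = $766.062
Total = $2,399.364

$2,399.36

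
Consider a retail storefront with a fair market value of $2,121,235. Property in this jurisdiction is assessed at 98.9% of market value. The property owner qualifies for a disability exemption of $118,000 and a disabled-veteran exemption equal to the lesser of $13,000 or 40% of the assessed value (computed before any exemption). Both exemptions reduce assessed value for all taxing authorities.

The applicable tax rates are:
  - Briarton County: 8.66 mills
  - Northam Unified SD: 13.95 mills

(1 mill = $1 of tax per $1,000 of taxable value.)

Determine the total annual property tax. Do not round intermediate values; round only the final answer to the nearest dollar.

Assessed value = $2,121,235 × 0.989 = $2,097,901.415
Disabled-veteran exemption = min($13,000, 40% × $2,097,901.415) = min($13,000, $839,160.566) = $13,000 (dollar cap binds)
Taxable value = $2,097,901.415 − $118,000 − $13,000 = $1,966,901.415
Briarton County: $1,966,901.415 × 0.00866 = $17,033.3662539
Northam Unified SD: $1,966,901.415 × 0.01395 = $27,438.27473925
Total = $44,471.64099315

$44,472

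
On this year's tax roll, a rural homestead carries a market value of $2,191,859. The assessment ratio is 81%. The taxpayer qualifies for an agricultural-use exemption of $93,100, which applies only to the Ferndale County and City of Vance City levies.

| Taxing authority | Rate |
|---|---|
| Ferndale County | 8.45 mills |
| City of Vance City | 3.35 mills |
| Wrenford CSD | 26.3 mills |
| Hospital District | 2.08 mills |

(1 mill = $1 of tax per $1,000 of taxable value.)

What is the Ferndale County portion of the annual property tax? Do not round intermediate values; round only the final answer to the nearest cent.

Assessed value = $2,191,859 × 0.81 = $1,775,405.79
Ferndale County taxable value = $1,775,405.79 − $93,100 = $1,682,305.79
Ferndale County levy = $1,682,305.79 × 0.00845 = $14,215.4839255

$14,215.48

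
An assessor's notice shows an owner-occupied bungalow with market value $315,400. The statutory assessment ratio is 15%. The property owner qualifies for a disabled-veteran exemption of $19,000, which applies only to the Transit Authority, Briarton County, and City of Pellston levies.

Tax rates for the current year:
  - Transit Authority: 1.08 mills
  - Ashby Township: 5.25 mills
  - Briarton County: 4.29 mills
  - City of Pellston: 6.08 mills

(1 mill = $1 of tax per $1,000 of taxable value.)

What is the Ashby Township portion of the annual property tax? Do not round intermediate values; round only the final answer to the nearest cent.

Assessed value = $315,400 × 0.15 = $47,310
Ashby Township taxable value = $47,310 (exemption does not apply)
Ashby Township levy = $47,310 × 0.00525 = $248.3775

$248.38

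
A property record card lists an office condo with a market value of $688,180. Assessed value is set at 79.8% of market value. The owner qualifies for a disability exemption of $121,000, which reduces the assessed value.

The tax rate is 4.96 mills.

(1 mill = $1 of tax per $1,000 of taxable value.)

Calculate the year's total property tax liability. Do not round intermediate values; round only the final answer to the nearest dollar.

$2,124

Assessed value = $688,180 × 0.798 = $549,167.64
Taxable value = $549,167.64 − $121,000 = $428,167.64
Tax = $428,167.64 × 0.00496 = $2,123.7114944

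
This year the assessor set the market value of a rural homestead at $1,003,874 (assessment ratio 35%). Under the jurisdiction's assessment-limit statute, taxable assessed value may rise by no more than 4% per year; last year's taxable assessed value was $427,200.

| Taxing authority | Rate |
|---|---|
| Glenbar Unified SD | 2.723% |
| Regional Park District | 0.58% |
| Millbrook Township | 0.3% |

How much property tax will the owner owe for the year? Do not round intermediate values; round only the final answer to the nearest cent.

Uncapped assessed value = $1,003,874 × 0.35 = $351,355.9
Cap limit = $427,200 × 1.04 = $444,288
Taxable assessed value = min($351,355.9, $444,288) = $351,355.9 (cap does not bind)
Glenbar Unified SD: $351,355.9 × 0.02723 = $9,567.421157
Regional Park District: $351,355.9 × 0.0058 = $2,037.86422
Millbrook Township: $351,355.9 × 0.003 = $1,054.0677
Total = $12,659.353077

$12,659.35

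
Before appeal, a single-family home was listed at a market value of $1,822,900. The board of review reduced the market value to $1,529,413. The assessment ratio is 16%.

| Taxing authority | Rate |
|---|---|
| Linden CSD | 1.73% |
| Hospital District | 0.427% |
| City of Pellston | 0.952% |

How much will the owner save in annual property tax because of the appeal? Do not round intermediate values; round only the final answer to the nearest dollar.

Old assessed value = $1,822,900 × 0.16 = $291,664
New assessed value = $1,529,413 × 0.16 = $244,706.08
Combined rate = 0.0173 + 0.00427 + 0.00952 = 0.03109
Old tax = $291,664 × 0.03109 = $9,067.83376
New tax = $244,706.08 × 0.03109 = $7,607.9120272
Reduction = $9,067.83376 − $7,607.9120272 = $1,459.9217328

$1,460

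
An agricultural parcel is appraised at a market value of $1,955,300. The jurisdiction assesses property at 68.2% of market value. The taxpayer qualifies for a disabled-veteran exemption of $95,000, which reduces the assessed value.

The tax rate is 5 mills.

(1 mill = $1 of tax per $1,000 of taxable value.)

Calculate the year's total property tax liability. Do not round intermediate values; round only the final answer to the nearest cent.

Assessed value = $1,955,300 × 0.682 = $1,333,514.6
Taxable value = $1,333,514.6 − $95,000 = $1,238,514.6
Tax = $1,238,514.6 × 0.005 = $6,192.573

$6,192.57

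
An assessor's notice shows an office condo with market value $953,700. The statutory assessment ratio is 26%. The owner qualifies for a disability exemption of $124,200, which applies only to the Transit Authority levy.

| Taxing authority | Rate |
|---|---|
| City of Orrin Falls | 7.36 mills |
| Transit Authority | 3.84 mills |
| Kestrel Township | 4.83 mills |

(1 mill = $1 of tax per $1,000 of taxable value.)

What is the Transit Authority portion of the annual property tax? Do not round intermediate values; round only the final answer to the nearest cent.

Assessed value = $953,700 × 0.26 = $247,962
Transit Authority taxable value = $247,962 − $124,200 = $123,762
Transit Authority levy = $123,762 × 0.00384 = $475.24608

$475.25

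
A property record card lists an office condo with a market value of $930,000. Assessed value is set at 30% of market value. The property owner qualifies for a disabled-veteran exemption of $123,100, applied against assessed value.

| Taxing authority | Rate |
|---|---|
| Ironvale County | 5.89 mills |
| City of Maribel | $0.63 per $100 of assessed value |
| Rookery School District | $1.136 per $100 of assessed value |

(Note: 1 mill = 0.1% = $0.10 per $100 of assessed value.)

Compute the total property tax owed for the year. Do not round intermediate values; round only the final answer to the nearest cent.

$3,671.45

Assessed value = $930,000 × 0.3 = $279,000
Taxable value = $279,000 − $123,100 = $155,900
Ironvale County: $155,900 × 0.00589 = $918.251
City of Maribel: $155,900 × 0.0063 = $982.17
Rookery School District: $155,900 × 0.01136 = $1,771.024
Total = $3,671.445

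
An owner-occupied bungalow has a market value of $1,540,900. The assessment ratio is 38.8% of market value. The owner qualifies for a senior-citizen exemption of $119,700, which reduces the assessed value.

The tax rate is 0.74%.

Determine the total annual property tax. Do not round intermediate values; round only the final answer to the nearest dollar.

$3,538

Assessed value = $1,540,900 × 0.388 = $597,869.2
Taxable value = $597,869.2 − $119,700 = $478,169.2
Tax = $478,169.2 × 0.0074 = $3,538.45208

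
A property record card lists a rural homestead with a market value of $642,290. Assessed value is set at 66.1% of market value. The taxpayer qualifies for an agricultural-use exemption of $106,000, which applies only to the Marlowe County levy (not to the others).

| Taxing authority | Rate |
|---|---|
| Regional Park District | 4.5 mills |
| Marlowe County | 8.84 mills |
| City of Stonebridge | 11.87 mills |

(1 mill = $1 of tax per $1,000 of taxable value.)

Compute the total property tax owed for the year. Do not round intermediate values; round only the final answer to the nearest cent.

$9,765.96

Assessed value = $642,290 × 0.661 = $424,553.69
Regional Park District: $424,553.69 × 0.0045 = $1,910.491605
Marlowe County: ($424,553.69 − $106,000) × 0.00884 = $318,553.69 × 0.00884 = $2,816.0146196
City of Stonebridge: $424,553.69 × 0.01187 = $5,039.4523003
Total = $9,765.9585249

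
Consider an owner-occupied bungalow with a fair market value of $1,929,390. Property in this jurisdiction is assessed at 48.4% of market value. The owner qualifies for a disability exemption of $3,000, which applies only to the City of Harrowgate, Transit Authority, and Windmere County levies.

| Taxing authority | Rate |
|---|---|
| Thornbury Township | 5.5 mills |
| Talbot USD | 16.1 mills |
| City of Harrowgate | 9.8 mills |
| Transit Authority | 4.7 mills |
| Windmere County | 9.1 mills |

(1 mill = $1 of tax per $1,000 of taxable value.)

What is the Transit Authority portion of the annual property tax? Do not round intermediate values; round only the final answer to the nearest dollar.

$4,375

Assessed value = $1,929,390 × 0.484 = $933,824.76
Transit Authority taxable value = $933,824.76 − $3,000 = $930,824.76
Transit Authority levy = $930,824.76 × 0.0047 = $4,374.876372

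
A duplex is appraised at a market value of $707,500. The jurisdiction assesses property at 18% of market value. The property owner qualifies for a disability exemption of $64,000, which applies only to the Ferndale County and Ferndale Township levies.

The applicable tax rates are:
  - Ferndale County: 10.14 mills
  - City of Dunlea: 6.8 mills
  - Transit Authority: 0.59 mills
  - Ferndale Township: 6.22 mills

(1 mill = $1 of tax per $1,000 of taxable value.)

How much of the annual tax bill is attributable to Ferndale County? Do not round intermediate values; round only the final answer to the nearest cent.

$642.37

Assessed value = $707,500 × 0.18 = $127,350
Ferndale County taxable value = $127,350 − $64,000 = $63,350
Ferndale County levy = $63,350 × 0.01014 = $642.369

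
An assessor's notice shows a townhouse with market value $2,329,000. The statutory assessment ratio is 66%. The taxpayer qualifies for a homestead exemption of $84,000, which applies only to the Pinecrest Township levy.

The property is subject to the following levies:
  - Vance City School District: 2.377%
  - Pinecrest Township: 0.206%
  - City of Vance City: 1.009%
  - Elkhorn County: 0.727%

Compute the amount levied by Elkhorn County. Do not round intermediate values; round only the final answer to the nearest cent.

$11,175.01

Assessed value = $2,329,000 × 0.66 = $1,537,140
Elkhorn County taxable value = $1,537,140 (exemption does not apply)
Elkhorn County levy = $1,537,140 × 0.00727 = $11,175.0078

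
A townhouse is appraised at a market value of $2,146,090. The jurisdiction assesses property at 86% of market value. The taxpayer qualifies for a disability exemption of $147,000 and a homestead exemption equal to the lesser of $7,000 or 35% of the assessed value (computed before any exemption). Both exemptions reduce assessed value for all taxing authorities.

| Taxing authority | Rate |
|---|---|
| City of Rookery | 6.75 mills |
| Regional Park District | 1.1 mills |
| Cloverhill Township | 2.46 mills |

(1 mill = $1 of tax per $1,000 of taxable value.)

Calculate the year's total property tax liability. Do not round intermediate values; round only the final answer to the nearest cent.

$17,440.78

Assessed value = $2,146,090 × 0.86 = $1,845,637.4
Homestead exemption = min($7,000, 35% × $1,845,637.4) = min($7,000, $645,973.09) = $7,000 (dollar cap binds)
Taxable value = $1,845,637.4 − $147,000 − $7,000 = $1,691,637.4
City of Rookery: $1,691,637.4 × 0.00675 = $11,418.55245
Regional Park District: $1,691,637.4 × 0.0011 = $1,860.80114
Cloverhill Township: $1,691,637.4 × 0.00246 = $4,161.428004
Total = $17,440.781594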